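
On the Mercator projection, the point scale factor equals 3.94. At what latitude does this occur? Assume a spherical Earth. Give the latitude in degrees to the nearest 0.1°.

75.3°

Mercator scale is k = sec φ = 1/cos φ.
1/cos φ = 3.94  ⇒  cos φ = 0.2538  ⇒  φ = arccos(0.2538) ≈ 75.3°.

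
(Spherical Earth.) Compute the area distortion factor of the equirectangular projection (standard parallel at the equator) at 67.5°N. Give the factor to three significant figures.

2.61

For the equirectangular projection with φ₀ = 0 (plate carrée), h = 1 along meridians and k = sec φ along parallels.
Areal scale = h·k = 1 × sec φ; at 67.5°, h = 1.000, k = 2.613, so h·k = 2.613.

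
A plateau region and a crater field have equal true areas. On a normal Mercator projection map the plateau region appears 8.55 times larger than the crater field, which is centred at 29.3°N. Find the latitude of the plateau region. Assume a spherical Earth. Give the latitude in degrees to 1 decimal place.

72.6°

On Mercator, (apparent₁)/(apparent₂) = sec²φ₁ / sec²φ₂ when true areas are equal.
cos²φ₂ / cos²φ₁ = 8.55  ⇒  cos φ₁ = cos 29.3° / √8.55 = 0.8721/2.924 = 0.2982.
φ₁ = arccos(0.2982) ≈ 72.6°.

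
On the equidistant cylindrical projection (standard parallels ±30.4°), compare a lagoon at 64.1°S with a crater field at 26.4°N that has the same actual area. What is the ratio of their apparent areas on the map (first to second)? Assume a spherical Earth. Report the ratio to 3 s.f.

The equidistant cylindrical projection with φ₀ = 30.4° has h = 1 (meridians true) and k = cos φ₀ / cos φ along parallels.
Areal scale at 64.1°: h·k = 1.000 × 1.975 = 1.975.
Areal scale at 26.4°: h·k = 1.000 × 0.9629 = 0.9629.
Ratio = 1.975/0.9629 ≈ 2.05.

2.05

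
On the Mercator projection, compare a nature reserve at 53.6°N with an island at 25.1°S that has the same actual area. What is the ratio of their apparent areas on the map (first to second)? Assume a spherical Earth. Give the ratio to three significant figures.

2.33

Mercator is conformal with k = sec φ, so areal scale = k² = sec²φ.
At 53.6°: sec²(53.6°) = 1/0.5934² = 2.840.
At 25.1°: sec²(25.1°) = 1/0.9056² = 1.219.
Ratio = 2.840/1.219 = cos²(25.1°)/cos²(53.6°) ≈ 2.33.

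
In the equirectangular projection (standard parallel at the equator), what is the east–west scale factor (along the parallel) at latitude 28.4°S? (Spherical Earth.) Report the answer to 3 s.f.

1.14

In the plate carrée (x = Rλ, y = Rφ), meridians are true-scale (h = 1) and parallels are stretched by k = sec φ.
k = 1/cos 28.4° = 1/0.8796 = 1.137.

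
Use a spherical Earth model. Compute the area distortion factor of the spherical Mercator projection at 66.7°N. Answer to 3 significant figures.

6.39

Mercator is conformal, so the point scale is isotropic: h = k = sec φ = 1/cos φ.
Areal scale = k² = sec²φ = 1/cos²(66.7°) = 1/0.3955² = 6.392.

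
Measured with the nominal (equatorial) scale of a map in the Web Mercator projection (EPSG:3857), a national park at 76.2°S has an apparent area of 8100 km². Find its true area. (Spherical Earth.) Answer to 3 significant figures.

Mercator is conformal, so the point scale is isotropic: h = k = sec φ = 1/cos φ.
Areal scale = k² = sec²φ = 1/cos²(76.2°) = 1/0.2385² = 17.58.
True area = apparent / (areal scale) = 8100 / 17.58 ≈ 461 km².

461 km²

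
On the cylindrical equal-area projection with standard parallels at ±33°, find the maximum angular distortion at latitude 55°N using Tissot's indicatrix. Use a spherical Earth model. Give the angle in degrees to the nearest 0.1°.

42.5°

Cylindrical equal-area (φ₀ = 33°): h = cos φ / cos 33° along meridians, k = cos 33° / cos φ along parallels; h·k = 1.
At 55°: h = 0.6839, k = 1.462; principal scales a = 1.462, b = 0.6839.
sin(ω/2) = (a − b)/(a + b) = 0.7783/2.146 = 0.3626, so ω = 2 arcsin(0.3626) ≈ 42.5°.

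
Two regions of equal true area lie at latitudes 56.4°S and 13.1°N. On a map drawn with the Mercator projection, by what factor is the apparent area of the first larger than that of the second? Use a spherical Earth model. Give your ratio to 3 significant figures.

On Mercator, area is exaggerated by sec²φ = 1/cos²φ.
At 56.4°: sec²(56.4°) = 1/0.5534² = 3.265.
At 13.1°: sec²(13.1°) = 1/0.9740² = 1.054.
Ratio = 3.265/1.054 = cos²(13.1°)/cos²(56.4°) ≈ 3.10.

3.10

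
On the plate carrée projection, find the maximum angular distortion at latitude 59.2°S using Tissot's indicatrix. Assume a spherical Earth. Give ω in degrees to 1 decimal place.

37.7°

In the plate carrée (x = Rλ, y = Rφ), meridians are true-scale (h = 1) and parallels are stretched by k = sec φ.
At 59.2°: h = 1.000, k = 1.953; principal scales a = 1.953, b = 1.000.
sin(ω/2) = (a − b)/(a + b) = 0.9530/2.953 = 0.3227, so ω = 2 arcsin(0.3227) ≈ 37.7°.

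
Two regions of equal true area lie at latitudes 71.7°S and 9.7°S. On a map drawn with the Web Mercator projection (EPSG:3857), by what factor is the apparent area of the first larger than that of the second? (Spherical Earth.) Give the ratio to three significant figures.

9.85

Mercator areal scale is sec²φ.
At 71.7°: sec²(71.7°) = 1/0.3140² = 10.14.
At 9.7°: sec²(9.7°) = 1/0.9857² = 1.029.
Ratio = 10.14/1.029 = cos²(9.7°)/cos²(71.7°) ≈ 9.85.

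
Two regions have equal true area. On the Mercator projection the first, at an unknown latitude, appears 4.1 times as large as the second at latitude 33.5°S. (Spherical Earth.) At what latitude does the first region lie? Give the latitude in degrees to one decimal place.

65.7°

On Mercator, (apparent₁)/(apparent₂) = sec²φ₁ / sec²φ₂ when true areas are equal.
cos²φ₂ / cos²φ₁ = 4.1  ⇒  cos φ₁ = cos 33.5° / √4.1 = 0.8339/2.025 = 0.4118.
φ₁ = arccos(0.4118) ≈ 65.7°.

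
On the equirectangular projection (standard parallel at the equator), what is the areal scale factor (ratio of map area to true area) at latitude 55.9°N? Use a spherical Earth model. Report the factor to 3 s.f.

For the equirectangular projection with φ₀ = 0 (plate carrée), h = 1 along meridians and k = sec φ along parallels.
Areal scale = h·k = 1 × sec φ; at 55.9°, h = 1.000, k = 1.784, so h·k = 1.784.

1.78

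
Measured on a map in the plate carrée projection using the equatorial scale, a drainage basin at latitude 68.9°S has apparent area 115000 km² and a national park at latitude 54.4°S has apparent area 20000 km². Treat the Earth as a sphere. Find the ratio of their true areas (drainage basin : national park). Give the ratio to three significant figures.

On the plate carrée, areal scale = h·k = 1 × sec φ, so true area = apparent × cos φ.
True area of drainage basin: 115000 × cos(68.9°) = 115000 × 0.3600 = 41400 km².
True area of national park: 20000 × cos(54.4°) = 20000 × 0.5821 = 11640 km².
Ratio = 41400 / 11640 ≈ 3.56.

3.56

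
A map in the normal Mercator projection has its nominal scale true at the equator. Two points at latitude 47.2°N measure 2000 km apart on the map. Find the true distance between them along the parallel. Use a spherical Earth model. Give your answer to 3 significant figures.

1360 km

For Mercator, h = k = sec φ (a conformal cylindrical projection has a single point scale, 1/cos φ).
Along the parallel at 47.2°, map distances are exaggerated by k = sec 47.2° = 1.472.
True distance = 2000 / 1.472 = 2000 × cos 47.2° ≈ 1360 km.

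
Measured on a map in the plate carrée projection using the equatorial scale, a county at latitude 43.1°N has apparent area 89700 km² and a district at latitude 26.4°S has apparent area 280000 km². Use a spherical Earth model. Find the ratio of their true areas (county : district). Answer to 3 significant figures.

0.261

On the plate carrée, areal scale = h·k = 1 × sec φ, so true area = apparent × cos φ.
True area of county: 89700 × cos(43.1°) = 89700 × 0.7302 = 65500 km².
True area of district: 280000 × cos(26.4°) = 280000 × 0.8957 = 250800 km².
Ratio = 65500 / 250800 ≈ 0.261.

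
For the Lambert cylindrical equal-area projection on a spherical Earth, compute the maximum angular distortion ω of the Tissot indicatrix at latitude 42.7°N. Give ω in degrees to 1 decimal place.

The Lambert cylindrical equal-area projection is the cylindrical equal-area projection with its standard parallel at the equator (φ₀ = 0). Cylindrical equal-area (φ₀ = 0°): h = cos φ / cos 0° along meridians, k = cos 0° / cos φ along parallels; h·k = 1.
At 42.7°: h = 0.7349, k = 1.361; principal scales a = 1.361, b = 0.7349.
sin(ω/2) = (a − b)/(a + b) = 0.6258/2.096 = 0.2986, so ω = 2 arcsin(0.2986) ≈ 34.7°.

34.7°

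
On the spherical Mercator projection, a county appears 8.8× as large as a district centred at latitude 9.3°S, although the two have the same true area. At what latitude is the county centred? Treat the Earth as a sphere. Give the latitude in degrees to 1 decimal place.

70.6°

On Mercator, (apparent₁)/(apparent₂) = sec²φ₁ / sec²φ₂ when true areas are equal.
cos²φ₂ / cos²φ₁ = 8.8  ⇒  cos φ₁ = cos 9.3° / √8.8 = 0.9869/2.966 = 0.3327.
φ₁ = arccos(0.3327) ≈ 70.6°.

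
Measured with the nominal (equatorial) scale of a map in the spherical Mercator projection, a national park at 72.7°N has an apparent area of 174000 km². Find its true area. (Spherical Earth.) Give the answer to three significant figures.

15400 km²

The Mercator projection is conformal; its linear scale factor is the same in every direction and equals sec φ = 1/cos φ.
Areal scale = k² = sec²φ = 1/cos²(72.7°) = 1/0.2974² = 11.31.
True area = apparent / (areal scale) = 174000 / 11.31 ≈ 15400 km².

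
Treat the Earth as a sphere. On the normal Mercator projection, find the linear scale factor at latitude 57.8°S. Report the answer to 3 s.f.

The Mercator projection is conformal; its linear scale factor is the same in every direction and equals sec φ = 1/cos φ.
k = 1/cos 57.8° = 1/0.5329 = 1.877.

1.88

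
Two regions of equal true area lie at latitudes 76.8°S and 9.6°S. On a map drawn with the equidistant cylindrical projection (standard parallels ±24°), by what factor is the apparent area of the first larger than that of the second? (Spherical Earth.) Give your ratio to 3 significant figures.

4.32

In the equirectangular projection with standard parallel φ₀ = 24° (x = Rλ cos φ₀, y = Rφ), meridians are true-scale (h = 1) and the parallel scale is k = cos φ₀ / cos φ.
Areal scale at 76.8°: h·k = 1.000 × 4.001 = 4.001.
Areal scale at 9.6°: h·k = 1.000 × 0.9265 = 0.9265.
Ratio = 4.001/0.9265 ≈ 4.32.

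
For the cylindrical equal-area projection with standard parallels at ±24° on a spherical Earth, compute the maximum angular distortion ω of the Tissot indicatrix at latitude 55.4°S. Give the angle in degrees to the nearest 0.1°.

Cylindrical equal-area (φ₀ = 24°): h = cos φ / cos 24° along meridians, k = cos 24° / cos φ along parallels; h·k = 1.
At 55.4°: h = 0.6216, k = 1.609; principal scales a = 1.609, b = 0.6216.
sin(ω/2) = (a − b)/(a + b) = 0.9872/2.230 = 0.4426, so ω = 2 arcsin(0.4426) ≈ 52.5°.

52.5°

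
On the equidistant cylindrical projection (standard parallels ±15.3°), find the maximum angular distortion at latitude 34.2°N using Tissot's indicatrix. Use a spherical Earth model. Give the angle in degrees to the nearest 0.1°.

With standard parallel φ₀ = 15.3°, the equirectangular projection gives x = Rλ cos φ₀, y = Rφ, so h = 1 and k = cos 15.3° / cos φ.
At 34.2°: h = 1.000, k = 1.166; principal scales a = 1.166, b = 1.000.
sin(ω/2) = (a − b)/(a + b) = 0.1662/2.166 = 0.07673, so ω = 2 arcsin(0.07673) ≈ 8.8°.

8.8°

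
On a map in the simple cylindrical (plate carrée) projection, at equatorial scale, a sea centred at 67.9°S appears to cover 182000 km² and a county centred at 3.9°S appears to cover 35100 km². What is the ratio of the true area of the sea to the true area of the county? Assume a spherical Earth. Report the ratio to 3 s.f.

1.96

Plate carrée has h = 1 and k = sec φ, giving areal scale sec φ; true area = (apparent area) · cos φ.
True area of sea: 182000 × cos(67.9°) = 182000 × 0.3762 = 68470 km².
True area of county: 35100 × cos(3.9°) = 35100 × 0.9977 = 35020 km².
Ratio = 68470 / 35020 ≈ 1.96.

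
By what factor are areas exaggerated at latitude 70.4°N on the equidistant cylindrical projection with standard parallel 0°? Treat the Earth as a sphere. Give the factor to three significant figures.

2.98

In the plate carrée (x = Rλ, y = Rφ), meridians are true-scale (h = 1) and parallels are stretched by k = sec φ.
Areal scale = h·k = 1 × sec φ; at 70.4°, h = 1.000, k = 2.981, so h·k = 2.981.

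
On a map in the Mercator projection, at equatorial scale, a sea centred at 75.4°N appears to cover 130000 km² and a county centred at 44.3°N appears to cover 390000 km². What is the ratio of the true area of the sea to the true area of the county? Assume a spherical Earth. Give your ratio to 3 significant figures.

0.0413

Since Mercator area scale is 1/cos²φ, the true area equals the apparent area multiplied by cos²φ.
True area of sea: 130000 × cos²(75.4°) = 130000 × 0.06354 = 8260 km².
True area of county: 390000 × cos²(44.3°) = 390000 × 0.5122 = 199800 km².
Ratio = 8260 / 199800 ≈ 0.0413.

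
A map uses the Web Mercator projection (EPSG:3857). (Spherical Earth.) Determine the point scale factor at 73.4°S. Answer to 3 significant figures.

Mercator is conformal, so the point scale is isotropic: h = k = sec φ = 1/cos φ.
k = 1/cos 73.4° = 1/0.2857 = 3.500.

3.50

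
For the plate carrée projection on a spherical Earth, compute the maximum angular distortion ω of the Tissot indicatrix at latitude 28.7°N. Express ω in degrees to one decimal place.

7.5°

Plate carrée maps x = Rλ, y = Rφ. The meridian scale is h = 1 and the parallel scale is k = 1/cos φ = sec φ.
At 28.7°: h = 1.000, k = 1.140; principal scales a = 1.140, b = 1.000.
sin(ω/2) = (a − b)/(a + b) = 0.1401/2.140 = 0.06545, so ω = 2 arcsin(0.06545) ≈ 7.5°.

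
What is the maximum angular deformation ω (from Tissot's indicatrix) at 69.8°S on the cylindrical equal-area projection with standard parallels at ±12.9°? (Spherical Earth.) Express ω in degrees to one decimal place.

102.0°

For cylindrical equal-area with standard parallel φ₀, h = cos φ / cos φ₀ and k = cos φ₀ / cos φ, so h·k = 1.
At 69.8°: h = 0.3542, k = 2.823; principal scales a = 2.823, b = 0.3542.
sin(ω/2) = (a − b)/(a + b) = 2.469/3.177 = 0.7770, so ω = 2 arcsin(0.7770) ≈ 102.0°.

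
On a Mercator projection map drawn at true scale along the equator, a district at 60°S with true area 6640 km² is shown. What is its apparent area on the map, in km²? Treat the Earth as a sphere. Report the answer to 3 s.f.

26600 km²

Mercator is conformal, so the point scale is isotropic: h = k = sec φ = 1/cos φ.
Areal scale = k² = sec²φ = 1/cos²(60°) = 1/0.5000² = 4.000.
Apparent area = 6640 × 4.000 ≈ 26600 km².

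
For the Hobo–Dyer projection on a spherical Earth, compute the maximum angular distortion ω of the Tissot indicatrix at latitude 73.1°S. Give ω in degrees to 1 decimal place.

Hobo–Dyer is a cylindrical equal-area projection with standard parallels at ±37.5°. For cylindrical equal-area with standard parallel φ₀, h = cos φ / cos φ₀ and k = cos φ₀ / cos φ, so h·k = 1.
At 73.1°: h = 0.3664, k = 2.729; principal scales a = 2.729, b = 0.3664.
sin(ω/2) = (a − b)/(a + b) = 2.363/3.096 = 0.7633, so ω = 2 arcsin(0.7633) ≈ 99.5°.

99.5°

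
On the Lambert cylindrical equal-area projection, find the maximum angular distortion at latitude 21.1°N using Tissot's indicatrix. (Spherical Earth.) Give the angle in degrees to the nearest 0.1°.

The Lambert cylindrical equal-area projection is the cylindrical equal-area projection with its standard parallel at the equator (φ₀ = 0). Cylindrical equal-area (φ₀ = 0°): h = cos φ / cos 0° along meridians, k = cos 0° / cos φ along parallels; h·k = 1.
At 21.1°: h = 0.9330, k = 1.072; principal scales a = 1.072, b = 0.9330.
sin(ω/2) = (a − b)/(a + b) = 0.1389/2.005 = 0.06929, so ω = 2 arcsin(0.06929) ≈ 7.9°.

7.9°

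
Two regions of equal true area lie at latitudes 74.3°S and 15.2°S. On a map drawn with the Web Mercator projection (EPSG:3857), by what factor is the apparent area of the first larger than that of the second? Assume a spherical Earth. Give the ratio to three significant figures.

12.7

Mercator areal scale is sec²φ.
At 74.3°: sec²(74.3°) = 1/0.2706² = 13.66.
At 15.2°: sec²(15.2°) = 1/0.9650² = 1.074.
Ratio = 13.66/1.074 = cos²(15.2°)/cos²(74.3°) ≈ 12.7.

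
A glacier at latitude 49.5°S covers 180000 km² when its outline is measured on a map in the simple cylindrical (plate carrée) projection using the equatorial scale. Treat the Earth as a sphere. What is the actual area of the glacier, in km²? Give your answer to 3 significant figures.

In the plate carrée (x = Rλ, y = Rφ), meridians are true-scale (h = 1) and parallels are stretched by k = sec φ.
Areal scale = h·k = 1 × sec φ; at 49.5°, h = 1.000, k = 1.540, so h·k = 1.540.
True area = apparent / (areal scale) = 180000 / 1.540 ≈ 117000 km².

117000 km²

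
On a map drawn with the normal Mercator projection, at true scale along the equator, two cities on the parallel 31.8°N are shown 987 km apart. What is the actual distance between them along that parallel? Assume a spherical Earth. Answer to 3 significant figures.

The Mercator projection is conformal; its linear scale factor is the same in every direction and equals sec φ = 1/cos φ.
Along the parallel at 31.8°, map distances are exaggerated by k = sec 31.8° = 1.177.
True distance = 987 / 1.177 = 987 × cos 31.8° ≈ 839 km.

839 km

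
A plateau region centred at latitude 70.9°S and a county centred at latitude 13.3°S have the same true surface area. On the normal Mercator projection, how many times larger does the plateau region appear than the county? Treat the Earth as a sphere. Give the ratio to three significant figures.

Mercator areal scale is sec²φ.
At 70.9°: sec²(70.9°) = 1/0.3272² = 9.340.
At 13.3°: sec²(13.3°) = 1/0.9732² = 1.056.
Ratio = 9.340/1.056 = cos²(13.3°)/cos²(70.9°) ≈ 8.85.

8.85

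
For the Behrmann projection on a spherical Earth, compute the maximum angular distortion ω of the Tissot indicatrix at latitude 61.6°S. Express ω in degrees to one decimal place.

64.9°

Behrmann is a cylindrical equal-area projection with standard parallels at ±30°. For cylindrical equal-area with standard parallel φ₀, h = cos φ / cos φ₀ and k = cos φ₀ / cos φ, so h·k = 1.
At 61.6°: h = 0.5492, k = 1.821; principal scales a = 1.821, b = 0.5492.
sin(ω/2) = (a − b)/(a + b) = 1.272/2.370 = 0.5365, so ω = 2 arcsin(0.5365) ≈ 64.9°.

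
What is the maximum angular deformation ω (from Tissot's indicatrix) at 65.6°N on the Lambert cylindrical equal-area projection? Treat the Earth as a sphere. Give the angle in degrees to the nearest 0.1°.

The Lambert cylindrical equal-area projection is the cylindrical equal-area projection with its standard parallel at the equator (φ₀ = 0). A cylindrical equal-area projection with standard parallel φ₀ has meridian scale h = cos φ / cos φ₀ and parallel scale k = cos φ₀ / cos φ (so areas are preserved, h·k = 1).
At 65.6°: h = 0.4131, k = 2.421; principal scales a = 2.421, b = 0.4131.
sin(ω/2) = (a − b)/(a + b) = 2.008/2.834 = 0.7084, so ω = 2 arcsin(0.7084) ≈ 90.2°.

90.2°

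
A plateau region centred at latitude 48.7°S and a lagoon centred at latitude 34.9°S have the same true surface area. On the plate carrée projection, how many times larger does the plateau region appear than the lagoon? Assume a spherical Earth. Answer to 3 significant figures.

1.24

For the equirectangular projection with φ₀ = 0 (plate carrée), h = 1 along meridians and k = sec φ along parallels.
Areal scale at 48.7°: h·k = 1.000 × 1.515 = 1.515.
Areal scale at 34.9°: h·k = 1.000 × 1.219 = 1.219.
Ratio = 1.515/1.219 ≈ 1.24.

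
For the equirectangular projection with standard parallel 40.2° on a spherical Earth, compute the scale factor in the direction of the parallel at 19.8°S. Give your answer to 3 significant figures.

0.812

In the equirectangular projection with standard parallel φ₀ = 40.2° (x = Rλ cos φ₀, y = Rφ), meridians are true-scale (h = 1) and the parallel scale is k = cos φ₀ / cos φ.
k = cos 40.2° / cos 19.8° = 0.7638/0.9409 = 0.8118.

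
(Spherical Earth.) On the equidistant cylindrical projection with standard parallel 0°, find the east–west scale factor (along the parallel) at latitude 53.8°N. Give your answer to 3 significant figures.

For the equirectangular projection with φ₀ = 0 (plate carrée), h = 1 along meridians and k = sec φ along parallels.
k = 1/cos 53.8° = 1/0.5906 = 1.693.

1.69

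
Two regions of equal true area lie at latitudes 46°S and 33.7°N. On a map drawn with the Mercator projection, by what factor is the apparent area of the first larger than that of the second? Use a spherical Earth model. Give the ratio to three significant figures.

Mercator is conformal with k = sec φ, so areal scale = k² = sec²φ.
At 46°: sec²(46°) = 1/0.6947² = 2.072.
At 33.7°: sec²(33.7°) = 1/0.8320² = 1.445.
Ratio = 2.072/1.445 = cos²(33.7°)/cos²(46°) ≈ 1.43.

1.43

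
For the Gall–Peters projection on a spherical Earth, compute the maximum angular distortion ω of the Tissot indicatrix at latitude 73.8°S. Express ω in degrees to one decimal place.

93.9°

The Gall–Peters projection is cylindrical equal-area with φ₀ = 45°. A cylindrical equal-area projection with standard parallel φ₀ has meridian scale h = cos φ / cos φ₀ and parallel scale k = cos φ₀ / cos φ (so areas are preserved, h·k = 1).
At 73.8°: h = 0.3946, k = 2.535; principal scales a = 2.535, b = 0.3946.
sin(ω/2) = (a − b)/(a + b) = 2.140/2.929 = 0.7306, so ω = 2 arcsin(0.7306) ≈ 93.9°.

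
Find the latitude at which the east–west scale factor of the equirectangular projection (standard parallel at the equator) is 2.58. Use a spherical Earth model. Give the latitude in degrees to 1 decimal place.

Plate carrée: h = 1, k = sec φ along parallels.
sec φ = 2.58  ⇒  cos φ = 0.3876  ⇒  φ ≈ 67.2°.

67.2°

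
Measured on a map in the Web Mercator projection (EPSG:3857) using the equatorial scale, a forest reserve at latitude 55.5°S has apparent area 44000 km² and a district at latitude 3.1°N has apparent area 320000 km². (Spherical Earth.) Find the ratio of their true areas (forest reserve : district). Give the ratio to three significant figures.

0.0442

Mercator's areal exaggeration is sec²φ; hence true area = (apparent area) · cos²φ.
True area of forest reserve: 44000 × cos²(55.5°) = 44000 × 0.3208 = 14120 km².
True area of district: 320000 × cos²(3.1°) = 320000 × 0.9971 = 319100 km².
Ratio = 14120 / 319100 ≈ 0.0442.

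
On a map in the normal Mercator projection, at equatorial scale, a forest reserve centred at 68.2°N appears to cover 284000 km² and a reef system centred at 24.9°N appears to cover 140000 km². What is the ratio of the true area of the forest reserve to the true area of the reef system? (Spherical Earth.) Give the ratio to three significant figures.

0.340

Mercator's areal exaggeration is sec²φ; hence true area = (apparent area) · cos²φ.
True area of forest reserve: 284000 × cos²(68.2°) = 284000 × 0.1379 = 39170 km².
True area of reef system: 140000 × cos²(24.9°) = 140000 × 0.8227 = 115200 km².
Ratio = 39170 / 115200 ≈ 0.340.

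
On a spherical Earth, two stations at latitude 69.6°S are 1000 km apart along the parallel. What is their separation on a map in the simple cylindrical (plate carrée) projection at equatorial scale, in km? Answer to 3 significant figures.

2870 km

In the plate carrée (x = Rλ, y = Rφ), meridians are true-scale (h = 1) and parallels are stretched by k = sec φ.
Along the parallel, k = sec 69.6° = 1/0.3486 = 2.869.
Map distance = 1000 × 2.869 ≈ 2870 km.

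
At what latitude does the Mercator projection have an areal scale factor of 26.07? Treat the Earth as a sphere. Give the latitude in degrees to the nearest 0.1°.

78.7°

Mercator areal scale is sec²φ.
sec²φ = 26.07  ⇒  cos²φ = 0.03836  ⇒  cos φ = 0.1959.
φ = arccos(0.1959) ≈ 78.7°.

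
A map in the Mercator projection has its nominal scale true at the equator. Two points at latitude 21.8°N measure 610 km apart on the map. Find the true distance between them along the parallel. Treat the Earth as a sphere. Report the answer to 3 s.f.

566 km

Mercator is conformal, so the point scale is isotropic: h = k = sec φ = 1/cos φ.
Along the parallel at 21.8°, map distances are exaggerated by k = sec 21.8° = 1.077.
True distance = 610 / 1.077 = 610 × cos 21.8° ≈ 566 km.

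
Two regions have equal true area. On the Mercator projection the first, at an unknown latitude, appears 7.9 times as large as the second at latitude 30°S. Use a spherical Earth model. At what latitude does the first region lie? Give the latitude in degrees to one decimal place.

72.1°

For equal true areas on Mercator, apparent areas scale as sec²φ, so the ratio is cos²φ₂ / cos²φ₁.
cos²φ₂ / cos²φ₁ = 7.9  ⇒  cos φ₁ = cos 30° / √7.9 = 0.8660/2.811 = 0.3081.
φ₁ = arccos(0.3081) ≈ 72.1°.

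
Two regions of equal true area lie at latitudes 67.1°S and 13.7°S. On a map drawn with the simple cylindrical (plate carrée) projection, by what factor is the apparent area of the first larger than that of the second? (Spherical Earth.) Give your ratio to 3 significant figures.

For the equirectangular projection with φ₀ = 0 (plate carrée), h = 1 along meridians and k = sec φ along parallels.
Areal scale at 67.1°: h·k = 1.000 × 2.570 = 2.570.
Areal scale at 13.7°: h·k = 1.000 × 1.029 = 1.029.
Ratio = 2.570/1.029 ≈ 2.50.

2.50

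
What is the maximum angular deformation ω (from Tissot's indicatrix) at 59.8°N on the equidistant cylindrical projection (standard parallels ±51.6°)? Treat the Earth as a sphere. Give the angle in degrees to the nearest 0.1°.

12.1°

The equidistant cylindrical projection with φ₀ = 51.6° has h = 1 (meridians true) and k = cos φ₀ / cos φ along parallels.
At 59.8°: h = 1.000, k = 1.235; principal scales a = 1.235, b = 1.000.
sin(ω/2) = (a − b)/(a + b) = 0.2348/2.235 = 0.1051, so ω = 2 arcsin(0.1051) ≈ 12.1°.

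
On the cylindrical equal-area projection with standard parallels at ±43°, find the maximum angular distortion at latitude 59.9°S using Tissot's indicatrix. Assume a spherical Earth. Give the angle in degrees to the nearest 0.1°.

42.2°

A cylindrical equal-area projection with standard parallel φ₀ has meridian scale h = cos φ / cos φ₀ and parallel scale k = cos φ₀ / cos φ (so areas are preserved, h·k = 1).
At 59.9°: h = 0.6857, k = 1.458; principal scales a = 1.458, b = 0.6857.
sin(ω/2) = (a − b)/(a + b) = 0.7726/2.144 = 0.3603, so ω = 2 arcsin(0.3603) ≈ 42.2°.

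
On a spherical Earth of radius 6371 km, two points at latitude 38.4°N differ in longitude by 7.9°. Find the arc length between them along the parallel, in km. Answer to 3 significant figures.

688 km

Arc length along a parallel = R cos φ · Δλ (with Δλ in radians).
= 6371 × cos 38.4° × (7.9° × π/180) = 6371 × 0.7837 × 0.1379 ≈ 688 km.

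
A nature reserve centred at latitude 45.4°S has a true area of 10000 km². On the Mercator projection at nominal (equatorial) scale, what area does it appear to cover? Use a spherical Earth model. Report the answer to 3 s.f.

The Mercator projection is conformal; its linear scale factor is the same in every direction and equals sec φ = 1/cos φ.
Areal scale = k² = sec²φ = 1/cos²(45.4°) = 1/0.7022² = 2.028.
Apparent area = 10000 × 2.028 ≈ 20300 km².

20300 km²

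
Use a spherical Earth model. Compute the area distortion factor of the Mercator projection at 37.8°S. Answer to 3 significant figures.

1.60

Mercator is conformal, so the point scale is isotropic: h = k = sec φ = 1/cos φ.
Areal scale = k² = sec²φ = 1/cos²(37.8°) = 1/0.7902² = 1.602.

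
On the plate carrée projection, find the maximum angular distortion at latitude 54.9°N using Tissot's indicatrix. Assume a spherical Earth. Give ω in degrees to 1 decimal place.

31.3°

For the equirectangular projection with φ₀ = 0 (plate carrée), h = 1 along meridians and k = sec φ along parallels.
At 54.9°: h = 1.000, k = 1.739; principal scales a = 1.739, b = 1.000.
sin(ω/2) = (a − b)/(a + b) = 0.7391/2.739 = 0.2698, so ω = 2 arcsin(0.2698) ≈ 31.3°.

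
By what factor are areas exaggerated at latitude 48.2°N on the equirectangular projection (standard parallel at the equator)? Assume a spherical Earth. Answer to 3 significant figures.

1.50

In the plate carrée (x = Rλ, y = Rφ), meridians are true-scale (h = 1) and parallels are stretched by k = sec φ.
Areal scale = h·k = 1 × sec φ; at 48.2°, h = 1.000, k = 1.500, so h·k = 1.500.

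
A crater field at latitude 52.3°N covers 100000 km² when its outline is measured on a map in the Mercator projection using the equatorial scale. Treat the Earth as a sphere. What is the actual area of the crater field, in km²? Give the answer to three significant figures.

37400 km²

For Mercator, h = k = sec φ (a conformal cylindrical projection has a single point scale, 1/cos φ).
Areal scale = k² = sec²φ = 1/cos²(52.3°) = 1/0.6115² = 2.674.
True area = apparent / (areal scale) = 100000 / 2.674 ≈ 37400 km².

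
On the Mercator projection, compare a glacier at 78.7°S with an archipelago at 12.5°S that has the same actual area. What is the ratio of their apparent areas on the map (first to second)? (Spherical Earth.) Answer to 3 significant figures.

24.8

On Mercator, area is exaggerated by sec²φ = 1/cos²φ.
At 78.7°: sec²(78.7°) = 1/0.1959² = 26.05.
At 12.5°: sec²(12.5°) = 1/0.9763² = 1.049.
Ratio = 26.05/1.049 = cos²(12.5°)/cos²(78.7°) ≈ 24.8.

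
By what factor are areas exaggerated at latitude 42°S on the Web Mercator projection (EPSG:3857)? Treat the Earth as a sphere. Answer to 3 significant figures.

For Mercator, h = k = sec φ (a conformal cylindrical projection has a single point scale, 1/cos φ).
Areal scale = k² = sec²φ = 1/cos²(42°) = 1/0.7431² = 1.811.

1.81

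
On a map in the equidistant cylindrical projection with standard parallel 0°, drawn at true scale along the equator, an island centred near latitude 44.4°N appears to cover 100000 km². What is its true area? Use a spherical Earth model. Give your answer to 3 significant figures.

Plate carrée maps x = Rλ, y = Rφ. The meridian scale is h = 1 and the parallel scale is k = 1/cos φ = sec φ.
Areal scale = h·k = 1 × sec φ; at 44.4°, h = 1.000, k = 1.400, so h·k = 1.400.
True area = apparent / (areal scale) = 100000 / 1.400 ≈ 71400 km².

71400 km²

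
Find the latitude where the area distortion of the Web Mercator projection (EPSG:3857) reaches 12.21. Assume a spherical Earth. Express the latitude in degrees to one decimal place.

73.4°

Mercator areal scale is sec²φ.
sec²φ = 12.21  ⇒  cos²φ = 0.08190  ⇒  cos φ = 0.2862.
φ = arccos(0.2862) ≈ 73.4°.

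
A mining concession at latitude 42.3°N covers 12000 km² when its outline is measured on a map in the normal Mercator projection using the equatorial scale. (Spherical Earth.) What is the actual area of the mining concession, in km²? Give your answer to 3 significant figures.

6560 km²

For Mercator, h = k = sec φ (a conformal cylindrical projection has a single point scale, 1/cos φ).
Areal scale = k² = sec²φ = 1/cos²(42.3°) = 1/0.7396² = 1.828.
True area = apparent / (areal scale) = 12000 / 1.828 ≈ 6560 km².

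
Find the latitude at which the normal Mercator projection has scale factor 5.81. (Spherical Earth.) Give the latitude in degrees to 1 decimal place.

80.1°

Mercator scale is k = sec φ = 1/cos φ.
1/cos φ = 5.81  ⇒  cos φ = 0.1721  ⇒  φ = arccos(0.1721) ≈ 80.1°.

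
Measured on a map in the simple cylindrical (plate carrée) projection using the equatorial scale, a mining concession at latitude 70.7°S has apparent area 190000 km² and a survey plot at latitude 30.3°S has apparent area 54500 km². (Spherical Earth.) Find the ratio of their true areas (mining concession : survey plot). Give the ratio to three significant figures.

1.33

On the plate carrée, areal scale = h·k = 1 × sec φ, so true area = apparent × cos φ.
True area of mining concession: 190000 × cos(70.7°) = 190000 × 0.3305 = 62800 km².
True area of survey plot: 54500 × cos(30.3°) = 54500 × 0.8634 = 47060 km².
Ratio = 62800 / 47060 ≈ 1.33.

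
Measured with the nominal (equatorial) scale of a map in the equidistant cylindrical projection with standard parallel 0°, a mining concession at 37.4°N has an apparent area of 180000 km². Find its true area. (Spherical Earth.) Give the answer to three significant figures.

For the equirectangular projection with φ₀ = 0 (plate carrée), h = 1 along meridians and k = sec φ along parallels.
Areal scale = h·k = 1 × sec φ; at 37.4°, h = 1.000, k = 1.259, so h·k = 1.259.
True area = apparent / (areal scale) = 180000 / 1.259 ≈ 143000 km².

143000 km²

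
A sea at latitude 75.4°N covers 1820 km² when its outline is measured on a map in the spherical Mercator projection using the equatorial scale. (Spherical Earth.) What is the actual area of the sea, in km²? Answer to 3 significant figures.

For Mercator, h = k = sec φ (a conformal cylindrical projection has a single point scale, 1/cos φ).
Areal scale = k² = sec²φ = 1/cos²(75.4°) = 1/0.2521² = 15.74.
True area = apparent / (areal scale) = 1820 / 15.74 ≈ 116 km².

116 km²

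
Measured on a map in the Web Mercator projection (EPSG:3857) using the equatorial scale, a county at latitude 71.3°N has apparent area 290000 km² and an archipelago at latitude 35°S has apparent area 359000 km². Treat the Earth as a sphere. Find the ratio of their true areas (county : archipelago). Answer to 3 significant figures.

On Mercator the areal scale is sec²φ, so true area = apparent × cos²φ.
True area of county: 290000 × cos²(71.3°) = 290000 × 0.1028 = 29810 km².
True area of archipelago: 359000 × cos²(35°) = 359000 × 0.6710 = 240900 km².
Ratio = 29810 / 240900 ≈ 0.124.

0.124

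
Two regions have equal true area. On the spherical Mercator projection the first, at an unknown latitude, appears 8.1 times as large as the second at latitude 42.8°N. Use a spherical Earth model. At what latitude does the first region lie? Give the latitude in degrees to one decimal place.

75.1°

Mercator areal scale is sec²φ, so apparent-area ratio = sec²φ₁ / sec²φ₂ = cos²φ₂ / cos²φ₁.
cos²φ₂ / cos²φ₁ = 8.1  ⇒  cos φ₁ = cos 42.8° / √8.1 = 0.7337/2.846 = 0.2578.
φ₁ = arccos(0.2578) ≈ 75.1°.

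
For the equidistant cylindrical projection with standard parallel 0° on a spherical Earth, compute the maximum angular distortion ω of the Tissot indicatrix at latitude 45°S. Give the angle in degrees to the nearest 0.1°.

Plate carrée maps x = Rλ, y = Rφ. The meridian scale is h = 1 and the parallel scale is k = 1/cos φ = sec φ.
At 45°: h = 1.000, k = 1.414; principal scales a = 1.414, b = 1.000.
sin(ω/2) = (a − b)/(a + b) = 0.4142/2.414 = 0.1716, so ω = 2 arcsin(0.1716) ≈ 19.8°.

19.8°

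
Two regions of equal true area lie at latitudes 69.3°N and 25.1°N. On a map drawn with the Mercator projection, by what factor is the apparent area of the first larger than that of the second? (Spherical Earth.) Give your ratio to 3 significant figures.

Mercator areal scale is sec²φ.
At 69.3°: sec²(69.3°) = 1/0.3535² = 8.004.
At 25.1°: sec²(25.1°) = 1/0.9056² = 1.219.
Ratio = 8.004/1.219 = cos²(25.1°)/cos²(69.3°) ≈ 6.56.

6.56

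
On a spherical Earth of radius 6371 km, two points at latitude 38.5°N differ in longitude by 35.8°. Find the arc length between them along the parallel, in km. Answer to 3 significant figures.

Arc length along a parallel = R cos φ · Δλ (with Δλ in radians).
= 6371 × cos 38.5° × (35.8° × π/180) = 6371 × 0.7826 × 0.6248 ≈ 3120 km.

3120 km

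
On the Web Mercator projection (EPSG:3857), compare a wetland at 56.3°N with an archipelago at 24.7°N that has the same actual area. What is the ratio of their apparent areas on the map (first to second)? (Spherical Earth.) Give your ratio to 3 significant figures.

2.68

Mercator is conformal with k = sec φ, so areal scale = k² = sec²φ.
At 56.3°: sec²(56.3°) = 1/0.5548² = 3.248.
At 24.7°: sec²(24.7°) = 1/0.9085² = 1.212.
Ratio = 3.248/1.212 = cos²(24.7°)/cos²(56.3°) ≈ 2.68.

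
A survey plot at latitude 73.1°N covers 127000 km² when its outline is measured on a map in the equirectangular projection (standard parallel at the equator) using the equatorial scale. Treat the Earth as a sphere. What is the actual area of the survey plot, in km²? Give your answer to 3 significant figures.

36900 km²

Plate carrée maps x = Rλ, y = Rφ. The meridian scale is h = 1 and the parallel scale is k = 1/cos φ = sec φ.
Areal scale = h·k = 1 × sec φ; at 73.1°, h = 1.000, k = 3.440, so h·k = 3.440.
True area = apparent / (areal scale) = 127000 / 3.440 ≈ 36900 km².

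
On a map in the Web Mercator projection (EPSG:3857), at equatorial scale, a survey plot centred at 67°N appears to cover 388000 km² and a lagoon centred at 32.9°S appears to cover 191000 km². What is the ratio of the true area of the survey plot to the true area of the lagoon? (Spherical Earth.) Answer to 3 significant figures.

Since Mercator area scale is 1/cos²φ, the true area equals the apparent area multiplied by cos²φ.
True area of survey plot: 388000 × cos²(67°) = 388000 × 0.1527 = 59240 km².
True area of lagoon: 191000 × cos²(32.9°) = 191000 × 0.7050 = 134600 km².
Ratio = 59240 / 134600 ≈ 0.440.

0.440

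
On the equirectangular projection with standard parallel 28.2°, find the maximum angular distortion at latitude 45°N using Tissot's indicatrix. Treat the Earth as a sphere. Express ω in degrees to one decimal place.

12.6°

The equidistant cylindrical projection with φ₀ = 28.2° has h = 1 (meridians true) and k = cos φ₀ / cos φ along parallels.
At 45°: h = 1.000, k = 1.246; principal scales a = 1.246, b = 1.000.
sin(ω/2) = (a − b)/(a + b) = 0.2464/2.246 = 0.1097, so ω = 2 arcsin(0.1097) ≈ 12.6°.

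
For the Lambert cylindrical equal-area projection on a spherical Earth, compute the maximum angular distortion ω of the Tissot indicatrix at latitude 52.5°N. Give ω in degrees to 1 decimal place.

The Lambert cylindrical equal-area projection is the cylindrical equal-area projection with its standard parallel at the equator (φ₀ = 0). For cylindrical equal-area with standard parallel φ₀, h = cos φ / cos φ₀ and k = cos φ₀ / cos φ, so h·k = 1.
At 52.5°: h = 0.6088, k = 1.643; principal scales a = 1.643, b = 0.6088.
sin(ω/2) = (a − b)/(a + b) = 1.034/2.251 = 0.4592, so ω = 2 arcsin(0.4592) ≈ 54.7°.

54.7°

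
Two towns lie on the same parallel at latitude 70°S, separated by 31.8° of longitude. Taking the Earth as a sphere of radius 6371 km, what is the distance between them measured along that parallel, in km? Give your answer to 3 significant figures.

1210 km

Arc length along a parallel = R cos φ · Δλ (with Δλ in radians).
= 6371 × cos 70° × (31.8° × π/180) = 6371 × 0.3420 × 0.5550 ≈ 1210 km.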